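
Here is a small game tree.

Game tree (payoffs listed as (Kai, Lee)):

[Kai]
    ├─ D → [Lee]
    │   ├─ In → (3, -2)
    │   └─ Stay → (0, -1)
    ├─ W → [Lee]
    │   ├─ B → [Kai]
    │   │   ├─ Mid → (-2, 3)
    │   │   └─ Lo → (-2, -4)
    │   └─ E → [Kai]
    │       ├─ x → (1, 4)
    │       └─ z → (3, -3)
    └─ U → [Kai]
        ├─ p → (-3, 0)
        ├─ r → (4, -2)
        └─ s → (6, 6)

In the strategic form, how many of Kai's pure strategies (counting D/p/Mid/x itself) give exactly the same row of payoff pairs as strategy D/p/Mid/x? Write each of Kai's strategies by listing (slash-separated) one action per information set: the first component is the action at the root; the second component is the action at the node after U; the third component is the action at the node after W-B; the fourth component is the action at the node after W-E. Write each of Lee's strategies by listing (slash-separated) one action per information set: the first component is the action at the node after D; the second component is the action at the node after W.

Row for D/p/Mid/x (columns In/B, In/E, Stay/B, Stay/E): (3,-2) (3,-2) (0,-1) (0,-1).
Under D/p/Mid/x, Kai's choice at the node after U and at the node after W-B and at the node after W-E can never be reached regardless of what Lee does, so varying those choices leaves every outcome unchanged.
Holding the reachable choices fixed and varying the unreachable ones freely already gives 3 × 2 × 2 = 12 equivalent strategies.
No other strategy reproduces this row, so those 12 are the full class: D/p/Mid/x, D/p/Mid/z, D/p/Lo/x, D/p/Lo/z, D/r/Mid/x, D/r/Mid/z, D/r/Lo/x, D/r/Lo/z, D/s/Mid/x, D/s/Mid/z, D/s/Lo/x, D/s/Lo/z.

12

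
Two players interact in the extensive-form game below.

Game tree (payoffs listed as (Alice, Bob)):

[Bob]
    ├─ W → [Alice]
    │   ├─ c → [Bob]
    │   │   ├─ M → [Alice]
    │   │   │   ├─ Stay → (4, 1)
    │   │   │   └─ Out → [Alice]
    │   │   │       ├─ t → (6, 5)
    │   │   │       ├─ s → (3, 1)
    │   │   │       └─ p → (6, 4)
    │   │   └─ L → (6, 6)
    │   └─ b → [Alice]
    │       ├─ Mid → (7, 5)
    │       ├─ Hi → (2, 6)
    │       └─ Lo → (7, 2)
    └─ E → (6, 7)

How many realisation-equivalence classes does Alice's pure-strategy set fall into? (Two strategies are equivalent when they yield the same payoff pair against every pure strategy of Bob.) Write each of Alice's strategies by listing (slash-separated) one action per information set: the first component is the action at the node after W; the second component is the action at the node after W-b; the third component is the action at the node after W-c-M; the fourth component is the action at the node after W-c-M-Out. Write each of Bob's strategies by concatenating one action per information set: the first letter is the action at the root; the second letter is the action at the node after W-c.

Alice has 36 pure strategies: c/Mid/Stay/t, c/Mid/Stay/s, c/Mid/Stay/p, c/Mid/Out/t, c/Mid/Out/s, c/Mid/Out/p, c/Hi/Stay/t, c/Hi/Stay/s, c/Hi/Stay/p, c/Hi/Out/t, c/Hi/Out/s, c/Hi/Out/p, c/Lo/Stay/t, c/Lo/Stay/s, c/Lo/Stay/p, c/Lo/Out/t, c/Lo/Out/s, c/Lo/Out/p, b/Mid/Stay/t, b/Mid/Stay/s, b/Mid/Stay/p, b/Mid/Out/t, b/Mid/Out/s, b/Mid/Out/p, b/Hi/Stay/t, b/Hi/Stay/s, b/Hi/Stay/p, b/Hi/Out/t, b/Hi/Out/s, b/Hi/Out/p, b/Lo/Stay/t, b/Lo/Stay/s, b/Lo/Stay/p, b/Lo/Out/t, b/Lo/Out/s, b/Lo/Out/p. Columns: WM, WL, EM, EL.
{c/Mid/Stay/t, c/Mid/Stay/s, c/Mid/Stay/p, c/Hi/Stay/t, c/Hi/Stay/s, c/Hi/Stay/p, c/Lo/Stay/t, c/Lo/Stay/s, c/Lo/Stay/p} → row (4,1) (6,6) (6,7) (6,7)
{c/Mid/Out/t, c/Hi/Out/t, c/Lo/Out/t} → row (6,5) (6,6) (6,7) (6,7)
{c/Mid/Out/s, c/Hi/Out/s, c/Lo/Out/s} → row (3,1) (6,6) (6,7) (6,7)
{c/Mid/Out/p, c/Hi/Out/p, c/Lo/Out/p} → row (6,4) (6,6) (6,7) (6,7)
{b/Mid/Stay/t, b/Mid/Stay/s, b/Mid/Stay/p, b/Mid/Out/t, b/Mid/Out/s, b/Mid/Out/p} → row (7,5) (7,5) (6,7) (6,7)
{b/Hi/Stay/t, b/Hi/Stay/s, b/Hi/Stay/p, b/Hi/Out/t, b/Hi/Out/s, b/Hi/Out/p} → row (2,6) (2,6) (6,7) (6,7)
{b/Lo/Stay/t, b/Lo/Stay/s, b/Lo/Stay/p, b/Lo/Out/t, b/Lo/Out/s, b/Lo/Out/p} → row (7,2) (7,2) (6,7) (6,7)
That's 7 distinct rows out of 36 strategies.

7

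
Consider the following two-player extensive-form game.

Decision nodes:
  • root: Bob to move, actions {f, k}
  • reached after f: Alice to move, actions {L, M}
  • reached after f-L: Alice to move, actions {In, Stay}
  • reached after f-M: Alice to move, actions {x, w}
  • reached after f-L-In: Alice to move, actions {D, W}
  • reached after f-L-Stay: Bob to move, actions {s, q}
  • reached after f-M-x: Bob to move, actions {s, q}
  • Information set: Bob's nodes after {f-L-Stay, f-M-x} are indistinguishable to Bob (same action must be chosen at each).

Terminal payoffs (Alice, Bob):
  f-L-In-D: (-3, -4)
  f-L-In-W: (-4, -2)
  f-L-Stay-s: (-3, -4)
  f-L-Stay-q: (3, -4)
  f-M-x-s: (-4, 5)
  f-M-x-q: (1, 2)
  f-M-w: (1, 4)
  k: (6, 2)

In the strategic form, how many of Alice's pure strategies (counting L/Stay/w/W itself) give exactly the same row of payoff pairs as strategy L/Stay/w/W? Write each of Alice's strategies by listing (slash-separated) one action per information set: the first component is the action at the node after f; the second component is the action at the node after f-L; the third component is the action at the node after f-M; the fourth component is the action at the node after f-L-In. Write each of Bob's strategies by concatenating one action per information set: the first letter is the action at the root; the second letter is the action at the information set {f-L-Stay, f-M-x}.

4

Row for L/Stay/w/W (columns fs, fq, ks, kq): (-3,-4) (3,-4) (6,2) (6,2).
Under L/Stay/w/W, Alice's choice at the node after f-M and at the node after f-L-In can never be reached regardless of what Bob does, so varying those choices leaves every outcome unchanged.
Holding the reachable choices fixed and varying the unreachable ones freely already gives 2 × 2 = 4 equivalent strategies.
No other strategy reproduces this row, so those 4 are the full class: L/Stay/x/D, L/Stay/x/W, L/Stay/w/D, L/Stay/w/W.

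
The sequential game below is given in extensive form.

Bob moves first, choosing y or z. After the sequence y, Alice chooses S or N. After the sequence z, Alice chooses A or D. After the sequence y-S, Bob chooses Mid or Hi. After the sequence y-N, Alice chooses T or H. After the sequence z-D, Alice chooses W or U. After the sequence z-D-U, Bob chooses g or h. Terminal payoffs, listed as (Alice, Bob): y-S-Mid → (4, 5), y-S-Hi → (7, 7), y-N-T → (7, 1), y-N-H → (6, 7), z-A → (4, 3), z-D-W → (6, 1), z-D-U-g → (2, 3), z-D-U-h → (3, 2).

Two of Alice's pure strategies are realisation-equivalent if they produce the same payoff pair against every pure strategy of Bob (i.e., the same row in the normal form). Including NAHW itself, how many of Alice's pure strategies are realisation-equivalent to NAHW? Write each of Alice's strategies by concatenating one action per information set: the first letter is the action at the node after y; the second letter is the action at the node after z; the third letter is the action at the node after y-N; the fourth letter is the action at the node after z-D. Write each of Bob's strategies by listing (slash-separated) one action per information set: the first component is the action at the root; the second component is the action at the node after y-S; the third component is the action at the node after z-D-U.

Row for NAHW (columns y/Mid/g, y/Mid/h, y/Hi/g, y/Hi/h, z/Mid/g, z/Mid/h, z/Hi/g, z/Hi/h): (6,7) (6,7) (6,7) (6,7) (4,3) (4,3) (4,3) (4,3).
Under NAHW, Alice's choice at the node after z-D can never be reached regardless of what Bob does, so varying those choices leaves every outcome unchanged.
Holding the reachable choices fixed and varying the unreachable one freely already gives 2 equivalent strategies.
No other strategy reproduces this row, so those 2 are the full class: NAHW, NAHU.

2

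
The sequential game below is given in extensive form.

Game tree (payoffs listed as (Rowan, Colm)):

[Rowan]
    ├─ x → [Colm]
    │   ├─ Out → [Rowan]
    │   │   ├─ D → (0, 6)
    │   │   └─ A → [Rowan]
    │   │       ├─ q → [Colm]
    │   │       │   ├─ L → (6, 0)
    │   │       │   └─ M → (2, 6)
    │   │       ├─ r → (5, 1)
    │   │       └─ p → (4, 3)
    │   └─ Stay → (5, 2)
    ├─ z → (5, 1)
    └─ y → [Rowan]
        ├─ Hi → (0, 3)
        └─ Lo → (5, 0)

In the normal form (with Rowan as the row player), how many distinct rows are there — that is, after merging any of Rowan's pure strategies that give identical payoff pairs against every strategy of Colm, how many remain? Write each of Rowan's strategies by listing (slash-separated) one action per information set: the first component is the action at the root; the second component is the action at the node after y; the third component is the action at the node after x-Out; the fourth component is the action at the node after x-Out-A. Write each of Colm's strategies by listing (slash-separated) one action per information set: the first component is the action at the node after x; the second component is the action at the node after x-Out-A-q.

7

Rowan has 36 pure strategies: x/Hi/D/q, x/Hi/D/r, x/Hi/D/p, x/Hi/A/q, x/Hi/A/r, x/Hi/A/p, x/Lo/D/q, x/Lo/D/r, x/Lo/D/p, x/Lo/A/q, x/Lo/A/r, x/Lo/A/p, z/Hi/D/q, z/Hi/D/r, z/Hi/D/p, z/Hi/A/q, z/Hi/A/r, z/Hi/A/p, z/Lo/D/q, z/Lo/D/r, z/Lo/D/p, z/Lo/A/q, z/Lo/A/r, z/Lo/A/p, y/Hi/D/q, y/Hi/D/r, y/Hi/D/p, y/Hi/A/q, y/Hi/A/r, y/Hi/A/p, y/Lo/D/q, y/Lo/D/r, y/Lo/D/p, y/Lo/A/q, y/Lo/A/r, y/Lo/A/p. Columns: Out/L, Out/M, Stay/L, Stay/M.
{x/Hi/D/q, x/Hi/D/r, x/Hi/D/p, x/Lo/D/q, x/Lo/D/r, x/Lo/D/p} → row (0,6) (0,6) (5,2) (5,2)
{x/Hi/A/q, x/Lo/A/q} → row (6,0) (2,6) (5,2) (5,2)
{x/Hi/A/r, x/Lo/A/r} → row (5,1) (5,1) (5,2) (5,2)
{x/Hi/A/p, x/Lo/A/p} → row (4,3) (4,3) (5,2) (5,2)
{z/Hi/D/q, z/Hi/D/r, z/Hi/D/p, z/Hi/A/q, z/Hi/A/r, z/Hi/A/p, z/Lo/D/q, z/Lo/D/r, z/Lo/D/p, z/Lo/A/q, z/Lo/A/r, z/Lo/A/p} → row (5,1) (5,1) (5,1) (5,1)
{y/Hi/D/q, y/Hi/D/r, y/Hi/D/p, y/Hi/A/q, y/Hi/A/r, y/Hi/A/p} → row (0,3) (0,3) (0,3) (0,3)
{y/Lo/D/q, y/Lo/D/r, y/Lo/D/p, y/Lo/A/q, y/Lo/A/r, y/Lo/A/p} → row (5,0) (5,0) (5,0) (5,0)
That's 7 distinct rows out of 36 strategies.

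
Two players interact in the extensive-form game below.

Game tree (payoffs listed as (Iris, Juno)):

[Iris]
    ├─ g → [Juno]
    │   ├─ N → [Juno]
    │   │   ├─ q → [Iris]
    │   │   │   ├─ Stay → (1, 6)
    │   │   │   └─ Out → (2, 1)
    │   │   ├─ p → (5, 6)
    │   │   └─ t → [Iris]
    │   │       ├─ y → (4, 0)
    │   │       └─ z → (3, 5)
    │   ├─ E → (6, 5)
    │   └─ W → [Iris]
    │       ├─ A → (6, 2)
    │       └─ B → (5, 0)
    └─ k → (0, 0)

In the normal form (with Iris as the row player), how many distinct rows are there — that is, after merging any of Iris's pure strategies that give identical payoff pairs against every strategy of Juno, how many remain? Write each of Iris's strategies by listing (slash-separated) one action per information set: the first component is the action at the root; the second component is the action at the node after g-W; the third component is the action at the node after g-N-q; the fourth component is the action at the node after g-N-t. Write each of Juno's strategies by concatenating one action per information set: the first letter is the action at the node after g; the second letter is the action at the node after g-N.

Iris has 16 pure strategies: g/A/Stay/y, g/A/Stay/z, g/A/Out/y, g/A/Out/z, g/B/Stay/y, g/B/Stay/z, g/B/Out/y, g/B/Out/z, k/A/Stay/y, k/A/Stay/z, k/A/Out/y, k/A/Out/z, k/B/Stay/y, k/B/Stay/z, k/B/Out/y, k/B/Out/z. Columns: Nq, Np, Nt, Eq, Ep, Et, Wq, Wp, Wt.
{g/A/Stay/y} → row (1,6) (5,6) (4,0) (6,5) (6,5) (6,5) (6,2) (6,2) (6,2)
{g/A/Stay/z} → row (1,6) (5,6) (3,5) (6,5) (6,5) (6,5) (6,2) (6,2) (6,2)
{g/A/Out/y} → row (2,1) (5,6) (4,0) (6,5) (6,5) (6,5) (6,2) (6,2) (6,2)
{g/A/Out/z} → row (2,1) (5,6) (3,5) (6,5) (6,5) (6,5) (6,2) (6,2) (6,2)
{g/B/Stay/y} → row (1,6) (5,6) (4,0) (6,5) (6,5) (6,5) (5,0) (5,0) (5,0)
{g/B/Stay/z} → row (1,6) (5,6) (3,5) (6,5) (6,5) (6,5) (5,0) (5,0) (5,0)
{g/B/Out/y} → row (2,1) (5,6) (4,0) (6,5) (6,5) (6,5) (5,0) (5,0) (5,0)
{g/B/Out/z} → row (2,1) (5,6) (3,5) (6,5) (6,5) (6,5) (5,0) (5,0) (5,0)
{k/A/Stay/y, k/A/Stay/z, k/A/Out/y, k/A/Out/z, k/B/Stay/y, k/B/Stay/z, k/B/Out/y, k/B/Out/z} → row (0,0) (0,0) (0,0) (0,0) (0,0) (0,0) (0,0) (0,0) (0,0)
That's 9 distinct rows out of 16 strategies.

9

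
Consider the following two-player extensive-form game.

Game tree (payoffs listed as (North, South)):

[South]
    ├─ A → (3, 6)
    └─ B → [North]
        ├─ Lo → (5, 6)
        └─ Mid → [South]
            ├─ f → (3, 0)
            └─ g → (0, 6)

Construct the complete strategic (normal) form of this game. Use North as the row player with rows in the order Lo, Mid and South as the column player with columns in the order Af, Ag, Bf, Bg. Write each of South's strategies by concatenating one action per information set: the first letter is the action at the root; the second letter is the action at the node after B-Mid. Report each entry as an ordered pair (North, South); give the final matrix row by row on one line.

           Af       Ag       Bf       Bg
  Lo    (3,6)    (3,6)    (5,6)    (5,6)
 Mid    (3,6)    (3,6)    (3,0)    (0,6)

Lo: (3,6) (3,6) (5,6) (5,6) | Mid: (3,6) (3,6) (3,0) (0,6)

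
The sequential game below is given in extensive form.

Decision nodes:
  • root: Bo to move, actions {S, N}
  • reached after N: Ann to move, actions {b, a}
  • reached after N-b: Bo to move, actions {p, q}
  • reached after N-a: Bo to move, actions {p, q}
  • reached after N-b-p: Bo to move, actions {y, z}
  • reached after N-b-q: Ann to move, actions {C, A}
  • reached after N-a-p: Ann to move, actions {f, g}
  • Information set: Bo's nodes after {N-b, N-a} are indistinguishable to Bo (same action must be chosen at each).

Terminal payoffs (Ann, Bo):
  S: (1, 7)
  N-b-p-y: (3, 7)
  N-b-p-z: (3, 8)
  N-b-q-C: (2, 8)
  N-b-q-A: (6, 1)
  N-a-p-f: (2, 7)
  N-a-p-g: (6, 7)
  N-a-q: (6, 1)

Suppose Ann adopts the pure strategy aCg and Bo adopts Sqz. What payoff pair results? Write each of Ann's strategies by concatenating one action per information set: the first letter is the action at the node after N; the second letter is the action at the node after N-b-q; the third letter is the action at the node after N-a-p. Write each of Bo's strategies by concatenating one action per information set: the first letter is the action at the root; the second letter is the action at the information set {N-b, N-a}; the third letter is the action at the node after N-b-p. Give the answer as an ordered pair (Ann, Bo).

Trace the play path from the root:
  Bo plays S
→ terminal payoff (1, 7).
(Ann's choice at the node after N is never reached on this path, so it doesn't affect the outcome.)

(1, 7)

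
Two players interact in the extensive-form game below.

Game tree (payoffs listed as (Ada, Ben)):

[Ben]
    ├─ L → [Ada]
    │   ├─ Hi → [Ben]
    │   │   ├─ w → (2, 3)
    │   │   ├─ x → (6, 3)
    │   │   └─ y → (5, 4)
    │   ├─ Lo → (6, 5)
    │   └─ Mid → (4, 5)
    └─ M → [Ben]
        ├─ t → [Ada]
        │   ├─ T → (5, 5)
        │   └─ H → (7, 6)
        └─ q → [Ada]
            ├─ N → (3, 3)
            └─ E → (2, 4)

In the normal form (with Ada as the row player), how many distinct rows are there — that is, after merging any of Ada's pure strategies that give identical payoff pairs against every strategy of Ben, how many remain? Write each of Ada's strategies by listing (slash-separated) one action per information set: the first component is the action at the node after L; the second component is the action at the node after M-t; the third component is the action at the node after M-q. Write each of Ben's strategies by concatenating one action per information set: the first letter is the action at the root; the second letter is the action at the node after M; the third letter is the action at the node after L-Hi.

Ada has 12 pure strategies: Hi/T/N, Hi/T/E, Hi/H/N, Hi/H/E, Lo/T/N, Lo/T/E, Lo/H/N, Lo/H/E, Mid/T/N, Mid/T/E, Mid/H/N, Mid/H/E. Columns: Ltw, Ltx, Lty, Lqw, Lqx, Lqy, Mtw, Mtx, Mty, Mqw, Mqx, Mqy.
{Hi/T/N} → row (2,3) (6,3) (5,4) (2,3) (6,3) (5,4) (5,5) (5,5) (5,5) (3,3) (3,3) (3,3)
{Hi/T/E} → row (2,3) (6,3) (5,4) (2,3) (6,3) (5,4) (5,5) (5,5) (5,5) (2,4) (2,4) (2,4)
{Hi/H/N} → row (2,3) (6,3) (5,4) (2,3) (6,3) (5,4) (7,6) (7,6) (7,6) (3,3) (3,3) (3,3)
{Hi/H/E} → row (2,3) (6,3) (5,4) (2,3) (6,3) (5,4) (7,6) (7,6) (7,6) (2,4) (2,4) (2,4)
{Lo/T/N} → row (6,5) (6,5) (6,5) (6,5) (6,5) (6,5) (5,5) (5,5) (5,5) (3,3) (3,3) (3,3)
{Lo/T/E} → row (6,5) (6,5) (6,5) (6,5) (6,5) (6,5) (5,5) (5,5) (5,5) (2,4) (2,4) (2,4)
{Lo/H/N} → row (6,5) (6,5) (6,5) (6,5) (6,5) (6,5) (7,6) (7,6) (7,6) (3,3) (3,3) (3,3)
{Lo/H/E} → row (6,5) (6,5) (6,5) (6,5) (6,5) (6,5) (7,6) (7,6) (7,6) (2,4) (2,4) (2,4)
{Mid/T/N} → row (4,5) (4,5) (4,5) (4,5) (4,5) (4,5) (5,5) (5,5) (5,5) (3,3) (3,3) (3,3)
{Mid/T/E} → row (4,5) (4,5) (4,5) (4,5) (4,5) (4,5) (5,5) (5,5) (5,5) (2,4) (2,4) (2,4)
{Mid/H/N} → row (4,5) (4,5) (4,5) (4,5) (4,5) (4,5) (7,6) (7,6) (7,6) (3,3) (3,3) (3,3)
{Mid/H/E} → row (4,5) (4,5) (4,5) (4,5) (4,5) (4,5) (7,6) (7,6) (7,6) (2,4) (2,4) (2,4)
That's 12 distinct rows out of 12 strategies.

12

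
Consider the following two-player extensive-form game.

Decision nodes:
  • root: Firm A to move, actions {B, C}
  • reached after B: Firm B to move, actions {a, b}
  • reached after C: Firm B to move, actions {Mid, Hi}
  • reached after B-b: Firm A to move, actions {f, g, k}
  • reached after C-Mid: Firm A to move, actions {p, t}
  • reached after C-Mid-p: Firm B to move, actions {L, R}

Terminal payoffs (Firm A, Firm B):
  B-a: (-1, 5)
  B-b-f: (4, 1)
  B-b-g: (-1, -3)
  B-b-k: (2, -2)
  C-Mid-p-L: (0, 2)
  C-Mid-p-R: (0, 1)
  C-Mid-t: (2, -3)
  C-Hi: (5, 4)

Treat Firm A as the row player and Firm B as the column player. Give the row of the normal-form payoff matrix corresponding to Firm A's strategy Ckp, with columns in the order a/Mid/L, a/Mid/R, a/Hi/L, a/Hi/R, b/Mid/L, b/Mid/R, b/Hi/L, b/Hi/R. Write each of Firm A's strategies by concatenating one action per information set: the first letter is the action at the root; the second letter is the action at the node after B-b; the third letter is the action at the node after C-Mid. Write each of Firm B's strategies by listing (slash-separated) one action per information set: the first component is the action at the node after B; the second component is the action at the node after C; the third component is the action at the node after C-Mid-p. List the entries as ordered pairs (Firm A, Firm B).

(0,2) (0,1) (5,4) (5,4) (0,2) (0,1) (5,4) (5,4)

vs a/Mid/L: Firm A plays C → Firm B plays Mid at [C] → Firm A plays p at [C-Mid] → Firm B plays L at [C-Mid-p] → (0, 2)
vs a/Mid/R: Firm A plays C → Firm B plays Mid at [C] → Firm A plays p at [C-Mid] → Firm B plays R at [C-Mid-p] → (0, 1)
vs a/Hi/L: Firm A plays C → Firm B plays Hi at [C] → (5, 4)
vs a/Hi/R: Firm A plays C → Firm B plays Hi at [C] → (5, 4)
vs b/Mid/L: Firm A plays C → Firm B plays Mid at [C] → Firm A plays p at [C-Mid] → Firm B plays L at [C-Mid-p] → (0, 2)
vs b/Mid/R: Firm A plays C → Firm B plays Mid at [C] → Firm A plays p at [C-Mid] → Firm B plays R at [C-Mid-p] → (0, 1)
vs b/Hi/L: Firm A plays C → Firm B plays Hi at [C] → (5, 4)
vs b/Hi/R: Firm A plays C → Firm B plays Hi at [C] → (5, 4)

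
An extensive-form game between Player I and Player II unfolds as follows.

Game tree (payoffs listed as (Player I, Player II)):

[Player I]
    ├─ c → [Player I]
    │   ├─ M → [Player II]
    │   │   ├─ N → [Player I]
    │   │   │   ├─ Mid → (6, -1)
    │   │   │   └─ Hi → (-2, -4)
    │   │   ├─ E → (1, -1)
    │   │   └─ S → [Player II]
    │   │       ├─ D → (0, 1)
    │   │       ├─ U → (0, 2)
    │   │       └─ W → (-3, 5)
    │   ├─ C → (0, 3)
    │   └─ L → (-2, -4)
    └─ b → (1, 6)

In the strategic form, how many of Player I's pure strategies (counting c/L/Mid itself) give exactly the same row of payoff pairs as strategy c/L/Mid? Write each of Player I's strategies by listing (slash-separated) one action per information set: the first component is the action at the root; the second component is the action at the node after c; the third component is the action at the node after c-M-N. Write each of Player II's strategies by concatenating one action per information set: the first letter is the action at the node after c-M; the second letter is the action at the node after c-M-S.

2

Row for c/L/Mid (columns ND, NU, NW, ED, EU, EW, SD, SU, SW): (-2,-4) (-2,-4) (-2,-4) (-2,-4) (-2,-4) (-2,-4) (-2,-4) (-2,-4) (-2,-4).
Under c/L/Mid, Player I's choice at the node after c-M-N can never be reached regardless of what Player II does, so varying those choices leaves every outcome unchanged.
Holding the reachable choices fixed and varying the unreachable one freely already gives 2 equivalent strategies.
No other strategy reproduces this row, so those 2 are the full class: c/L/Mid, c/L/Hi.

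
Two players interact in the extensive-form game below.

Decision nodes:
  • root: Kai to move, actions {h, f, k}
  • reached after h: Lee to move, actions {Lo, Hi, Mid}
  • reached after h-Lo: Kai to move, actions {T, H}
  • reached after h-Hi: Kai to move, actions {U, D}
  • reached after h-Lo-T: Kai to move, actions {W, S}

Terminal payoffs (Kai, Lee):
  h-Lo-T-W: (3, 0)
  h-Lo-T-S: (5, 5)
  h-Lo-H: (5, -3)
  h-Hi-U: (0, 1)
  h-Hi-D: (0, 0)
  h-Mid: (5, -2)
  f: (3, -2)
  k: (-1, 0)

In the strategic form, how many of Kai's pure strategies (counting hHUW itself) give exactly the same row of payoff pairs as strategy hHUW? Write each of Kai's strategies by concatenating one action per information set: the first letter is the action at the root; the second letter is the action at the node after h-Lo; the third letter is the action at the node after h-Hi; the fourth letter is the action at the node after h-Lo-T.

2

Row for hHUW (columns Lo, Hi, Mid): (5,-3) (0,1) (5,-2).
Under hHUW, Kai's choice at the node after h-Lo-T can never be reached regardless of what Lee does, so varying those choices leaves every outcome unchanged.
Holding the reachable choices fixed and varying the unreachable one freely already gives 2 equivalent strategies.
No other strategy reproduces this row, so those 2 are the full class: hHUW, hHUS.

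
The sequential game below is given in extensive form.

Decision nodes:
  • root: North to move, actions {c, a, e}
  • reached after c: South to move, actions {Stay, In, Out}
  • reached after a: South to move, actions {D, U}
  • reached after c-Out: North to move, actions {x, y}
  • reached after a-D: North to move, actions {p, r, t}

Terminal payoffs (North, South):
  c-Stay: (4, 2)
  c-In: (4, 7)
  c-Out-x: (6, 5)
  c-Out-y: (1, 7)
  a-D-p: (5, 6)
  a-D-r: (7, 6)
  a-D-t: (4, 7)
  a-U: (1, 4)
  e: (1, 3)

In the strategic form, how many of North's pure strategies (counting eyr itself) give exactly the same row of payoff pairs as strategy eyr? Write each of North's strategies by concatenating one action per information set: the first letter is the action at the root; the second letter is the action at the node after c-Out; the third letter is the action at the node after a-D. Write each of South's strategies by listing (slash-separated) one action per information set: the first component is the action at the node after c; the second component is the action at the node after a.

6

Row for eyr (columns Stay/D, Stay/U, In/D, In/U, Out/D, Out/U): (1,3) (1,3) (1,3) (1,3) (1,3) (1,3).
Under eyr, North's choice at the node after c-Out and at the node after a-D can never be reached regardless of what South does, so varying those choices leaves every outcome unchanged.
Holding the reachable choices fixed and varying the unreachable ones freely already gives 2 × 3 = 6 equivalent strategies.
No other strategy reproduces this row, so those 6 are the full class: exp, exr, ext, eyp, eyr, eyt.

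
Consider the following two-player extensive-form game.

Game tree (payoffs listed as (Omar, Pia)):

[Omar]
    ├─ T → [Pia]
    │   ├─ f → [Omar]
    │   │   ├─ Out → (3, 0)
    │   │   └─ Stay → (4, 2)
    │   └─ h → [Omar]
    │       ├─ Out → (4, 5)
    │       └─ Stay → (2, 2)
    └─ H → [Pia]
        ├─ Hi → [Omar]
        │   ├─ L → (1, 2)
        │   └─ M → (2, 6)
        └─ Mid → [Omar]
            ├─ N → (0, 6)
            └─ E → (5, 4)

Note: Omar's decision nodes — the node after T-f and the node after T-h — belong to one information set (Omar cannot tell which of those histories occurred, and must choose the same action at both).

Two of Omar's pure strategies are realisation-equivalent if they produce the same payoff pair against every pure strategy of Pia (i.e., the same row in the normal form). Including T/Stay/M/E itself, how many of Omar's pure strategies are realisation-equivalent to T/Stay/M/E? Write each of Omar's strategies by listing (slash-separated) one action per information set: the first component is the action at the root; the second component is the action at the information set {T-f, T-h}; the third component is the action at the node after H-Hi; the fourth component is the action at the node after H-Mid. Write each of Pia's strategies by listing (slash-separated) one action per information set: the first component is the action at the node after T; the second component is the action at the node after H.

4

Row for T/Stay/M/E (columns f/Hi, f/Mid, h/Hi, h/Mid): (4,2) (4,2) (2,2) (2,2).
Under T/Stay/M/E, Omar's choice at the node after H-Hi and at the node after H-Mid can never be reached regardless of what Pia does, so varying those choices leaves every outcome unchanged.
Holding the reachable choices fixed and varying the unreachable ones freely already gives 2 × 2 = 4 equivalent strategies.
No other strategy reproduces this row, so those 4 are the full class: T/Stay/L/N, T/Stay/L/E, T/Stay/M/N, T/Stay/M/E.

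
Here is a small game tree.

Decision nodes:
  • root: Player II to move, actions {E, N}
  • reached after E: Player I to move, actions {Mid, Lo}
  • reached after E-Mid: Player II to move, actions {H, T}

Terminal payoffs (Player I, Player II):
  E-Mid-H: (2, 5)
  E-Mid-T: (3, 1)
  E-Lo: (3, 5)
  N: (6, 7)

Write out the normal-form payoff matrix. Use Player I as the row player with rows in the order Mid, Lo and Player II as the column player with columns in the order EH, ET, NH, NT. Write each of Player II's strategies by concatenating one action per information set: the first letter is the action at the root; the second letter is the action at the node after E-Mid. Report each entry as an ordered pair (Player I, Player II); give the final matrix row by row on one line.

Row Mid: EH→(2,5), ET→(3,1), NH→(6,7), NT→(6,7)
Row Lo: EH→(3,5), ET→(3,5), NH→(6,7), NT→(6,7)

Mid: (2,5) (3,1) (6,7) (6,7) | Lo: (3,5) (3,5) (6,7) (6,7)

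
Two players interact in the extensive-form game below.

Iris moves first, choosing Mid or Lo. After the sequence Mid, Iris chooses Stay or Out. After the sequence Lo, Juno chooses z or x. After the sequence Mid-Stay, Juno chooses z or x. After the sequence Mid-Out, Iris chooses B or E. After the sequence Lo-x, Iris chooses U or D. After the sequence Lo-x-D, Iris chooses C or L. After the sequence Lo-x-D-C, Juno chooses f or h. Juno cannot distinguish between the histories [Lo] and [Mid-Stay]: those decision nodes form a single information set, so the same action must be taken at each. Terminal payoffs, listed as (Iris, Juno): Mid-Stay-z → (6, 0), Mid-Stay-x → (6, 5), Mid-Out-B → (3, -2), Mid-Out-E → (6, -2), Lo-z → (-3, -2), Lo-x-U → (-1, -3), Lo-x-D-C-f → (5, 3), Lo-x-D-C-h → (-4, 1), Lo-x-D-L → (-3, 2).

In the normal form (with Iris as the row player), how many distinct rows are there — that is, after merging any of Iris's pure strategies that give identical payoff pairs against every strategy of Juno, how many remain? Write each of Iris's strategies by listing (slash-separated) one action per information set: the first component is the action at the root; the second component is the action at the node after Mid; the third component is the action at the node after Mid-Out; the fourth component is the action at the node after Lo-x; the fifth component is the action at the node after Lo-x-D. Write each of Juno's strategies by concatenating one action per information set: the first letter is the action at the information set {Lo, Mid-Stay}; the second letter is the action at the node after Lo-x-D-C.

Iris has 32 pure strategies: Mid/Stay/B/U/C, Mid/Stay/B/U/L, Mid/Stay/B/D/C, Mid/Stay/B/D/L, Mid/Stay/E/U/C, Mid/Stay/E/U/L, Mid/Stay/E/D/C, Mid/Stay/E/D/L, Mid/Out/B/U/C, Mid/Out/B/U/L, Mid/Out/B/D/C, Mid/Out/B/D/L, Mid/Out/E/U/C, Mid/Out/E/U/L, Mid/Out/E/D/C, Mid/Out/E/D/L, Lo/Stay/B/U/C, Lo/Stay/B/U/L, Lo/Stay/B/D/C, Lo/Stay/B/D/L, Lo/Stay/E/U/C, Lo/Stay/E/U/L, Lo/Stay/E/D/C, Lo/Stay/E/D/L, Lo/Out/B/U/C, Lo/Out/B/U/L, Lo/Out/B/D/C, Lo/Out/B/D/L, Lo/Out/E/U/C, Lo/Out/E/U/L, Lo/Out/E/D/C, Lo/Out/E/D/L. Columns: zf, zh, xf, xh.
{Mid/Stay/B/U/C, Mid/Stay/B/U/L, Mid/Stay/B/D/C, Mid/Stay/B/D/L, Mid/Stay/E/U/C, Mid/Stay/E/U/L, Mid/Stay/E/D/C, Mid/Stay/E/D/L} → row (6,0) (6,0) (6,5) (6,5)
{Mid/Out/B/U/C, Mid/Out/B/U/L, Mid/Out/B/D/C, Mid/Out/B/D/L} → row (3,-2) (3,-2) (3,-2) (3,-2)
{Mid/Out/E/U/C, Mid/Out/E/U/L, Mid/Out/E/D/C, Mid/Out/E/D/L} → row (6,-2) (6,-2) (6,-2) (6,-2)
{Lo/Stay/B/U/C, Lo/Stay/B/U/L, Lo/Stay/E/U/C, Lo/Stay/E/U/L, Lo/Out/B/U/C, Lo/Out/B/U/L, Lo/Out/E/U/C, Lo/Out/E/U/L} → row (-3,-2) (-3,-2) (-1,-3) (-1,-3)
{Lo/Stay/B/D/C, Lo/Stay/E/D/C, Lo/Out/B/D/C, Lo/Out/E/D/C} → row (-3,-2) (-3,-2) (5,3) (-4,1)
{Lo/Stay/B/D/L, Lo/Stay/E/D/L, Lo/Out/B/D/L, Lo/Out/E/D/L} → row (-3,-2) (-3,-2) (-3,2) (-3,2)
That's 6 distinct rows out of 32 strategies.

6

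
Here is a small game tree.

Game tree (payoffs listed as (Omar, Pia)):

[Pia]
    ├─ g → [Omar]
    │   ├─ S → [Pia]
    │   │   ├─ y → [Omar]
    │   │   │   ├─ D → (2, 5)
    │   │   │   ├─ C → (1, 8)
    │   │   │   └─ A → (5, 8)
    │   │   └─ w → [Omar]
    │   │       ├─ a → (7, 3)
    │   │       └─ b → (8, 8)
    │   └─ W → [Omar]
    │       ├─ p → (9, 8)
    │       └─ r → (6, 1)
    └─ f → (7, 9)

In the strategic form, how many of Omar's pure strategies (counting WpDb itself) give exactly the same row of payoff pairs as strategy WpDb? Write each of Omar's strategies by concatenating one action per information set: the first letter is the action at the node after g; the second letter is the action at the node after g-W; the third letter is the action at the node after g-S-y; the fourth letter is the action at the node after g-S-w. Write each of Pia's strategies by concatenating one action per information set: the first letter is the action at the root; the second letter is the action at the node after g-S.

Row for WpDb (columns gy, gw, fy, fw): (9,8) (9,8) (7,9) (7,9).
Under WpDb, Omar's choice at the node after g-S-y and at the node after g-S-w can never be reached regardless of what Pia does, so varying those choices leaves every outcome unchanged.
Holding the reachable choices fixed and varying the unreachable ones freely already gives 3 × 2 = 6 equivalent strategies.
No other strategy reproduces this row, so those 6 are the full class: WpDa, WpDb, WpCa, WpCb, WpAa, WpAb.

6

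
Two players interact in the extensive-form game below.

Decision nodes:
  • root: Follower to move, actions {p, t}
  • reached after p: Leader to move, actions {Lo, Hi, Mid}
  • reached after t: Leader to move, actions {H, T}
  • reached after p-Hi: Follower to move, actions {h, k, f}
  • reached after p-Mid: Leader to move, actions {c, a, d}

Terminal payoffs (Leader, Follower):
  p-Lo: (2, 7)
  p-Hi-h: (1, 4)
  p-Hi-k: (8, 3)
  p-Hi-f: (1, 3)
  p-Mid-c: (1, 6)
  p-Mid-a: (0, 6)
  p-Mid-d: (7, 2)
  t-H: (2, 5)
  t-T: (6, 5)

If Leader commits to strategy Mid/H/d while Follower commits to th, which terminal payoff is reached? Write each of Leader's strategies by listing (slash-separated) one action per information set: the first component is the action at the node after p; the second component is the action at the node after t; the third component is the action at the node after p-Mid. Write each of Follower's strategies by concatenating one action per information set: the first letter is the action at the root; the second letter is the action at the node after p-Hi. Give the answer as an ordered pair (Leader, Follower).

Trace the play path from the root:
  Follower plays t
  Leader plays H at [t]
→ terminal payoff (2, 5).
(Leader's choice at the node after p is never reached on this path, so it doesn't affect the outcome.)

(2, 5)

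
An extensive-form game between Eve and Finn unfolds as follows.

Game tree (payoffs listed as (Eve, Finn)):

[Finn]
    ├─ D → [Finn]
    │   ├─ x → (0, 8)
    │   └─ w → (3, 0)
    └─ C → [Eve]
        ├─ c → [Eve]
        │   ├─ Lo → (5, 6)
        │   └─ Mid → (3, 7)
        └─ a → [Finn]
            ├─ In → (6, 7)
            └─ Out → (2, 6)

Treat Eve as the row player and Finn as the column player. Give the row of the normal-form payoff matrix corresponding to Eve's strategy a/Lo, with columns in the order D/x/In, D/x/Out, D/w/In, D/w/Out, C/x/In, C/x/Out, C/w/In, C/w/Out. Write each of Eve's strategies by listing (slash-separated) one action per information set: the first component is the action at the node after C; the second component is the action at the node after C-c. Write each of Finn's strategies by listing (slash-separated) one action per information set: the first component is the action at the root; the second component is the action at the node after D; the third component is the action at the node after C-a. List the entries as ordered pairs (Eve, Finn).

vs D/x/In: Finn plays D → Finn plays x at [D] → (0, 8)
vs D/x/Out: Finn plays D → Finn plays x at [D] → (0, 8)
vs D/w/In: Finn plays D → Finn plays w at [D] → (3, 0)
vs D/w/Out: Finn plays D → Finn plays w at [D] → (3, 0)
vs C/x/In: Finn plays C → Eve plays a at [C] → Finn plays In at [C-a] → (6, 7)
vs C/x/Out: Finn plays C → Eve plays a at [C] → Finn plays Out at [C-a] → (2, 6)
vs C/w/In: Finn plays C → Eve plays a at [C] → Finn plays In at [C-a] → (6, 7)
vs C/w/Out: Finn plays C → Eve plays a at [C] → Finn plays Out at [C-a] → (2, 6)

(0,8) (0,8) (3,0) (3,0) (6,7) (2,6) (6,7) (2,6)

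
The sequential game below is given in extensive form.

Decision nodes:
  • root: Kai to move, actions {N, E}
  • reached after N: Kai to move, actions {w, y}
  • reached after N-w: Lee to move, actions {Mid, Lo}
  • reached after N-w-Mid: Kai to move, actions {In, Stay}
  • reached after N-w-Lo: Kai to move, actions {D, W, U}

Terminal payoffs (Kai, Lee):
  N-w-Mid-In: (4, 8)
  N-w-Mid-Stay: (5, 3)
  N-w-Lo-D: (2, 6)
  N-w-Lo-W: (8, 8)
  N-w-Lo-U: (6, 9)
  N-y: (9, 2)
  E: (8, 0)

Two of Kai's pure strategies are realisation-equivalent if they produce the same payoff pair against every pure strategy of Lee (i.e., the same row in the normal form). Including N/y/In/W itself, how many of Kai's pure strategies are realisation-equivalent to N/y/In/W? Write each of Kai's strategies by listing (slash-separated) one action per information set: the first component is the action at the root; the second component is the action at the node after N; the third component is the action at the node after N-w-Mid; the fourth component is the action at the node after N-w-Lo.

6

Row for N/y/In/W (columns Mid, Lo): (9,2) (9,2).
Under N/y/In/W, Kai's choice at the node after N-w-Mid and at the node after N-w-Lo can never be reached regardless of what Lee does, so varying those choices leaves every outcome unchanged.
Holding the reachable choices fixed and varying the unreachable ones freely already gives 2 × 3 = 6 equivalent strategies.
No other strategy reproduces this row, so those 6 are the full class: N/y/In/D, N/y/In/W, N/y/In/U, N/y/Stay/D, N/y/Stay/W, N/y/Stay/U.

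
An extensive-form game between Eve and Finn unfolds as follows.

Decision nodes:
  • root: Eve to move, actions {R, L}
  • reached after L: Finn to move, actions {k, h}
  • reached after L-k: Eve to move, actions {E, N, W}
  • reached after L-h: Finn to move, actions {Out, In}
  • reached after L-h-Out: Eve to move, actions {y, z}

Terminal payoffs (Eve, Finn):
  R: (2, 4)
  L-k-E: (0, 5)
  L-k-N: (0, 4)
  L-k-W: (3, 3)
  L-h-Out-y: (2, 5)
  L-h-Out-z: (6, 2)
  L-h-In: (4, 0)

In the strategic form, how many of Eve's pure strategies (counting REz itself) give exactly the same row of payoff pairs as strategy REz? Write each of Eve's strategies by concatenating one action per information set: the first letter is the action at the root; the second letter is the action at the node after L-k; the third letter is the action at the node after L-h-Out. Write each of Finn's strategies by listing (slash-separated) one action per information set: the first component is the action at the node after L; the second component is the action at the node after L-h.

6

Row for REz (columns k/Out, k/In, h/Out, h/In): (2,4) (2,4) (2,4) (2,4).
Under REz, Eve's choice at the node after L-k and at the node after L-h-Out can never be reached regardless of what Finn does, so varying those choices leaves every outcome unchanged.
Holding the reachable choices fixed and varying the unreachable ones freely already gives 3 × 2 = 6 equivalent strategies.
No other strategy reproduces this row, so those 6 are the full class: REy, REz, RNy, RNz, RWy, RWz.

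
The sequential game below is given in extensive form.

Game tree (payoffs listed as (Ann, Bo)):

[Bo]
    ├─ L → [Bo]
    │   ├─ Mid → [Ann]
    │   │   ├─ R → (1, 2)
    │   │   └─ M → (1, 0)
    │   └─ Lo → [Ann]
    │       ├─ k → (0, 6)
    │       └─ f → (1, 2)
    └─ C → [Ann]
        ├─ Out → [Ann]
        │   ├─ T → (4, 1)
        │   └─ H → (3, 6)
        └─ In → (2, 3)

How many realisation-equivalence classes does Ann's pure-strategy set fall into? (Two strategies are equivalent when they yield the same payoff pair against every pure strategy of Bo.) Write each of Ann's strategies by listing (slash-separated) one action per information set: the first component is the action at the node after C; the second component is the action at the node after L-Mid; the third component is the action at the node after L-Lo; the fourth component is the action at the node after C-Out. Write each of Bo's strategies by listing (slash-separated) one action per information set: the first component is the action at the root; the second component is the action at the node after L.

Ann has 16 pure strategies: Out/R/k/T, Out/R/k/H, Out/R/f/T, Out/R/f/H, Out/M/k/T, Out/M/k/H, Out/M/f/T, Out/M/f/H, In/R/k/T, In/R/k/H, In/R/f/T, In/R/f/H, In/M/k/T, In/M/k/H, In/M/f/T, In/M/f/H. Columns: L/Mid, L/Lo, C/Mid, C/Lo.
{Out/R/k/T} → row (1,2) (0,6) (4,1) (4,1)
{Out/R/k/H} → row (1,2) (0,6) (3,6) (3,6)
{Out/R/f/T} → row (1,2) (1,2) (4,1) (4,1)
{Out/R/f/H} → row (1,2) (1,2) (3,6) (3,6)
{Out/M/k/T} → row (1,0) (0,6) (4,1) (4,1)
{Out/M/k/H} → row (1,0) (0,6) (3,6) (3,6)
{Out/M/f/T} → row (1,0) (1,2) (4,1) (4,1)
{Out/M/f/H} → row (1,0) (1,2) (3,6) (3,6)
{In/R/k/T, In/R/k/H} → row (1,2) (0,6) (2,3) (2,3)
{In/R/f/T, In/R/f/H} → row (1,2) (1,2) (2,3) (2,3)
{In/M/k/T, In/M/k/H} → row (1,0) (0,6) (2,3) (2,3)
{In/M/f/T, In/M/f/H} → row (1,0) (1,2) (2,3) (2,3)
That's 12 distinct rows out of 16 strategies.

12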